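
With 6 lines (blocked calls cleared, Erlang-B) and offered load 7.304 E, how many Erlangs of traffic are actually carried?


B(6,7.304) = 0.349939 (Erlang-B)
Carried load = a(1 − B) = 7.304·(1 − 0.349939) = 7.304·0.650061 = 4.7480 E

Final: 4.7480 Erlangs


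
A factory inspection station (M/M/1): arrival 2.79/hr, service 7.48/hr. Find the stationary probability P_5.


ρ = 2.79/7.48 = 0.3730
P_n = (1−ρ)·ρ^n = (1 − 0.3730)·0.3730^5 = 0.6270·0.007220 = 0.004527

Final: 0.004527


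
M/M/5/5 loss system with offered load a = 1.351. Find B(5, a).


B(c,a) = (a^c/c!) / Σ_{k=0}^{c} a^k/k!
a^5/5! = 0.037506
Σ terms (k=0..5): 1.00000 + 1.35100 + 0.91260 + 0.41097 + 0.13881 + 0.03751 = 3.850887
B = 0.037506/3.850887 = 0.009739

Final: 0.009739


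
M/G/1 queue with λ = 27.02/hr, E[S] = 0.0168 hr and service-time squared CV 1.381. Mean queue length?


ρ = λ·E[S] = 27.02·0.0168 = 0.4539
Lq = ρ²(1+C_s²)/(2(1−ρ)) = 0.2061·(1+1.381)/(2·0.5461)
= 0.2061·2.3810/1.0921 = 0.44924

Final: 0.44924


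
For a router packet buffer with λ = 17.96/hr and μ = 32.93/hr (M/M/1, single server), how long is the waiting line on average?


ρ = 17.96/32.93 = 0.5454
Lq = ρ²/(1−ρ) = 0.2975/0.4546 = 0.6543

Final: 0.6543


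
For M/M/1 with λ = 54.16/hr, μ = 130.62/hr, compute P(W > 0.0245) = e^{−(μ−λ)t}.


W ~ Exponential(μ−λ) for M/M/1.
μ − λ = 130.62 − 54.16 = 76.4600
P(W > t) = e^{−(μ−λ)t} = e^{−1.8733} = 0.153621

Final: 0.153621


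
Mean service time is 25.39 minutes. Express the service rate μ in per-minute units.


μ = 1/(service time) in consistent units.
1 minute = 1 min, so μ = 1/25.39 = 0.03939 per minute

Final: 0.03939 /min


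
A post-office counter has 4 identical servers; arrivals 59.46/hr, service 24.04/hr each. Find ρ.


ρ = λ/(cμ) = 59.46/(4·24.04) = 59.46/96.16 = 0.6183

Final: 0.6183


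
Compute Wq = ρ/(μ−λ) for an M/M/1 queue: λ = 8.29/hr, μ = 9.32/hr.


ρ = 8.29/9.32 = 0.8895
Wq = ρ/(μ−λ) = 0.8895/(9.32 − 8.29) = 0.8895/1.03 = 0.8636 hr

Final: 0.8636 hr


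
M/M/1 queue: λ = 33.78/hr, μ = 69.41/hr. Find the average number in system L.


ρ = λ/μ = 33.78/69.41 = 0.4867
L = ρ/(1−ρ) = 0.4867/(1 − 0.4867) = 0.4867/0.5133 = 0.9481

Final: 0.9481


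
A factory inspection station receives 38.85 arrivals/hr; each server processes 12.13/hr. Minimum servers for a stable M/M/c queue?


Stability requires cμ > λ ⇔ c > λ/μ.
λ/μ = 38.85/12.13 = 3.2028
Minimum integer c = ⌊3.2028⌋ + 1 = 4
Check: 4·12.13 = 48.52 > 38.85, while 3·12.13 = 36.39 ≤ 38.85

Final: 4 servers


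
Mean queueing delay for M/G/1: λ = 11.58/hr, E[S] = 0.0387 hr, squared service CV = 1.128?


ρ = λ·E[S] = 11.58·0.0387 = 0.4481
E[S²] = E[S]²(1+C_s²) = 0.0387²·(1+1.128) = 0.003187
Wq = λ·E[S²]/(2(1−ρ)) = 11.58·0.003187/(2·0.5519) = 0.03344 hr

Final: 0.03344 hr


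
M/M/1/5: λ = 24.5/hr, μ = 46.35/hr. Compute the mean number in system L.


ρ = 24.5/46.35 = 0.5286
L = ρ[1 − (K+1)ρ^K + Kρ^(K+1)] / [(1−ρ)(1−ρ^(K+1))]
Numerator: 0.5286·(1 − 6·0.041265 + 5·0.021812) = 0.455362
Denominator: (0.4714)·(0.978188) = 0.461131
L = 0.455362/0.461131 = 0.9875

Final: 0.9875


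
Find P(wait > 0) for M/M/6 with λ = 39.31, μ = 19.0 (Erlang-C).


a = λ/μ = 2.0689; ρ = a/6 = 0.3448
P₀ = 0.126089 (from M/M/c formula)
C(c,a) = [a^c/(c!(1−ρ))]·P₀ = [78.43261/(720·0.6552)]·0.126089
= 0.16627·0.126089 = 0.020964

Final: 0.020964


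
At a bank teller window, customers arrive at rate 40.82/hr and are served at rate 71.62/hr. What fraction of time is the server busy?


ρ = λ/μ = 40.82/71.62 = 0.5700

Final: 0.5700


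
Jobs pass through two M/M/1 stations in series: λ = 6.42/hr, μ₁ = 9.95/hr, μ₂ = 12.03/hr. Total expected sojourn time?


Each node sees arrival rate λ = 6.42/hr (tandem ⇒ throughput preserved).
W₁ = 1/(μ₁−λ) = 1/(9.95−6.42) = 0.28329 hr
W₂ = 1/(μ₂−λ) = 1/(12.03−6.42) = 0.17825 hr
W_total = W₁ + W₂ = 0.28329 + 0.17825 = 0.46154 hr

Final: 0.46154 hr


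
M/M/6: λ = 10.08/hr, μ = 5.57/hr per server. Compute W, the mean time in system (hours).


a = 1.8097; ρ = 0.3016; P₀ = 0.163573
Lq = P₀·a^c·ρ/(c!(1−ρ)²) = 0.004935
Wq = Lq/λ = 0.004935/10.08 = 0.0004896 hr
W = Wq + 1/μ = 0.0004896 + 0.17953 = 0.18002 hr

Final: 0.18002 hr


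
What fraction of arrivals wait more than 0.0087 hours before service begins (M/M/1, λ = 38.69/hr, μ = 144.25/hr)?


ρ = 38.69/144.25 = 0.2682
P(Wq > t) = ρ·e^{−(μ−λ)t} = 0.2682·e^{−0.9184}
= 0.2682·0.399168 = 0.107063

Final: 0.107063


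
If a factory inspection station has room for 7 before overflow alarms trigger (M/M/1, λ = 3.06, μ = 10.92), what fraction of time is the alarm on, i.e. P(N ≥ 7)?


ρ = 3.06/10.92 = 0.2802
P(N ≥ n) = ρ^n = 0.2802^7 = 0.0001357

Final: 0.0001357


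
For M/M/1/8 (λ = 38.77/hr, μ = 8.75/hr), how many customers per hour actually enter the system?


ρ = 4.4309; P_K = (1−ρ)ρ^8/(1−ρ^9) = 0.774311
λ_eff = λ(1 − P_K) = 38.77·(1 − 0.774311) = 38.77·0.225689 = 8.7500 /hr

Final: 8.7500 /hr


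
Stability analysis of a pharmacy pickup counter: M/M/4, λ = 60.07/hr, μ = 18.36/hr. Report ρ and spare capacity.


Total capacity cμ = 4·18.36 = 73.44/hr
ρ = λ/(cμ) = 60.07/73.44 = 0.8179
Stable ⇔ ρ < 1: YES
Spare capacity = cμ − λ = 73.44 − 60.07 = 13.37/hr

Final: ρ = 0.8179; stable; margin = 13.37/hr


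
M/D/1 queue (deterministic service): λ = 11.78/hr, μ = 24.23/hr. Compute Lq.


ρ = 11.78/24.23 = 0.4862
M/D/1: Lq = ρ²/(2(1−ρ)) = 0.2364/(2·0.5138) = 0.23001

Final: 0.23001


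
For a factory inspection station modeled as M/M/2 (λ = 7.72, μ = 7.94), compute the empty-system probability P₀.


a = λ/μ = 7.72/7.94 = 0.9723; ρ = a/c = 0.4861
Σ_{k=0}^{1} a^k/k! (terms k=0..1) = 1.00000 + 0.97229 = 1.97229
Tail: a^2/(2!(1−ρ)) = 0.94535/(2·0.5139) = 0.91986
P₀ = 1/(1.97229 + 0.91986) = 1/2.89216 = 0.345763

Final: 0.345763


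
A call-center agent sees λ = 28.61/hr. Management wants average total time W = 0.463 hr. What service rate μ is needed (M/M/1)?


W = 1/(μ−λ) ⇒ μ − λ = 1/W = 1/0.463 = 2.1598
μ = λ + 1/W = 28.61 + 2.1598 = 30.7698 per hr

Final: 30.7698 /hr


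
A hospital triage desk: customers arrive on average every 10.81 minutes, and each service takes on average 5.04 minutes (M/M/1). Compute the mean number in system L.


λ = 60/10.81 = 5.5504 /hr
μ = 60/5.04 = 11.9048 /hr
ρ = λ/μ = 5.5504/11.9048 = 0.4662
L = ρ/(1−ρ) = 0.4662/0.5338 = 0.8735

Final: 0.8735


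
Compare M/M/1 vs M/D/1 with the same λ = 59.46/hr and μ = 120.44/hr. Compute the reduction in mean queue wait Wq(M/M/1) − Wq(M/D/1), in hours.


ρ = 59.46/120.44 = 0.4937
Wq(M/M/1) = ρ/(μ−λ) = 0.4937/60.98 = 0.008096 hr
Wq(M/D/1) = ρ/(2(μ−λ)) = 0.004048 hr
Savings = 0.008096 − 0.004048 = 0.004048 hr

Final: 0.004048 hr


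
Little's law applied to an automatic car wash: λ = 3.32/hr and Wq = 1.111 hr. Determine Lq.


Lq = λWq = 3.32·1.111 = 3.6885

Final: 3.6885


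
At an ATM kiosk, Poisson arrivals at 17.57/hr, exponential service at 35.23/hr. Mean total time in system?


W = 1/(μ−λ) = 1/(35.23 − 17.57) = 1/17.66 = 0.05663 hr

Final: 0.05663 hr


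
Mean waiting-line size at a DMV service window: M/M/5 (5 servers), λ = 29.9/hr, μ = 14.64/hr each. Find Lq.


a = λ/μ = 2.0423; ρ = a/5 = 0.4085
P₀ = 0.128645
Lq = P₀·a^c·ρ / (c!·(1−ρ)²) = 0.128645·35.53453·0.4085/(120·0.34991)
= 0.04447

Final: 0.04447


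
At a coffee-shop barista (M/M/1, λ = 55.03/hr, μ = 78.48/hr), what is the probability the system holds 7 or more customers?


ρ = 55.03/78.48 = 0.7012
P(N ≥ n) = ρ^n = 0.7012^7 = 0.083346

Final: 0.083346


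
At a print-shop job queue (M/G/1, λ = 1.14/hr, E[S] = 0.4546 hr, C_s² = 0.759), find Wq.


ρ = λ·E[S] = 1.14·0.4546 = 0.5182
E[S²] = E[S]²(1+C_s²) = 0.4546²·(1+0.759) = 0.363517
Wq = λ·E[S²]/(2(1−ρ)) = 1.14·0.363517/(2·0.4818) = 0.43010 hr

Final: 0.43010 hr


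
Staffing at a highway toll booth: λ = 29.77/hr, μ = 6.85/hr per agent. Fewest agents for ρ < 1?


Stability requires cμ > λ ⇔ c > λ/μ.
λ/μ = 29.77/6.85 = 4.3460
Minimum integer c = ⌊4.3460⌋ + 1 = 5
Check: 5·6.85 = 34.25 > 29.77, while 4·6.85 = 27.40 ≤ 29.77

Final: 5 servers


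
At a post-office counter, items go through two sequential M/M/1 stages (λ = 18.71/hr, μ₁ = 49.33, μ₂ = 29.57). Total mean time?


Each node sees arrival rate λ = 18.71/hr (tandem ⇒ throughput preserved).
W₁ = 1/(μ₁−λ) = 1/(49.33−18.71) = 0.03266 hr
W₂ = 1/(μ₂−λ) = 1/(29.57−18.71) = 0.09208 hr
W_total = W₁ + W₂ = 0.03266 + 0.09208 = 0.12474 hr

Final: 0.12474 hr


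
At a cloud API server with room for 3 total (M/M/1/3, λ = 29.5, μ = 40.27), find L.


ρ = 29.5/40.27 = 0.7326
L = ρ[1 − (K+1)ρ^K + Kρ^(K+1)] / [(1−ρ)(1−ρ^(K+1))]
Numerator: 0.7326·(1 − 4·0.393116 + 3·0.287979) = 0.213520
Denominator: (0.2674)·(0.712021) = 0.190426
L = 0.213520/0.190426 = 1.1213

Final: 1.1213


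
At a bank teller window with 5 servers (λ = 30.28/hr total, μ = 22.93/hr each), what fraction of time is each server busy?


ρ = λ/(cμ) = 30.28/(5·22.93) = 30.28/114.65 = 0.2641

Final: 0.2641


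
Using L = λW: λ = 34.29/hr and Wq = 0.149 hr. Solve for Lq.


Lq = λWq = 34.29·0.149 = 5.1092

Final: 5.1092


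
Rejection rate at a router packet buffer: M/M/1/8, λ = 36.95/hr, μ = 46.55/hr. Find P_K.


ρ = λ/μ = 36.95/46.55 = 0.7938
P_K = (1−ρ)ρ^K/(1−ρ^(K+1)) = (0.2062·0.157601)/(1 − 0.125099)
= 0.032502/0.874901 = 0.037149

Final: 0.037149


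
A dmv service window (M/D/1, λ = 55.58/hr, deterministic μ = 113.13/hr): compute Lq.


ρ = 55.58/113.13 = 0.4913
M/D/1: Lq = ρ²/(2(1−ρ)) = 0.2414/(2·0.5087) = 0.23724

Final: 0.23724


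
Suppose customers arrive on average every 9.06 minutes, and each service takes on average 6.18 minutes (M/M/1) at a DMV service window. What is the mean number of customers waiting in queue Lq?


λ = 60/9.06 = 6.6225 /hr
μ = 60/6.18 = 9.7087 /hr
ρ = λ/μ = 6.6225/9.7087 = 0.6821
Lq = ρ²/(1−ρ) = 0.4653/0.3179 = 1.4637

Final: 1.4637


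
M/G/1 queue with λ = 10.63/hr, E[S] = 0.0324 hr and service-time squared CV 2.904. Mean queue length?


ρ = λ·E[S] = 10.63·0.0324 = 0.3444
Lq = ρ²(1+C_s²)/(2(1−ρ)) = 0.1186·(1+2.904)/(2·0.6556)
= 0.1186·3.9040/1.3112 = 0.35319

Final: 0.35319


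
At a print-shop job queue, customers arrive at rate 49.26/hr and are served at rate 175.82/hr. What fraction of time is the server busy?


ρ = λ/μ = 49.26/175.82 = 0.2802

Final: 0.2802


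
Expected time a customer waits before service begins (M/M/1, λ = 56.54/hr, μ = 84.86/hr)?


ρ = 56.54/84.86 = 0.6663
Wq = ρ/(μ−λ) = 0.6663/(84.86 − 56.54) = 0.6663/28.32 = 0.02353 hr

Final: 0.02353 hr


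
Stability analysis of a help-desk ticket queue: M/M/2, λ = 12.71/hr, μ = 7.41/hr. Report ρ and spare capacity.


Total capacity cμ = 2·7.41 = 14.82/hr
ρ = λ/(cμ) = 12.71/14.82 = 0.8576
Stable ⇔ ρ < 1: YES
Spare capacity = cμ − λ = 14.82 − 12.71 = 2.11/hr

Final: ρ = 0.8576; stable; margin = 2.11/hr


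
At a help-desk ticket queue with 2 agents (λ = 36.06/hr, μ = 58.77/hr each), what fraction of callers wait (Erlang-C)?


a = λ/μ = 0.6136; ρ = a/2 = 0.3068
P₀ = 0.530469 (from M/M/c formula)
C(c,a) = [a^c/(c!(1−ρ))]·P₀ = [0.37648/(2·0.6932)]·0.530469
= 0.27155·0.530469 = 0.144047

Final: 0.144047


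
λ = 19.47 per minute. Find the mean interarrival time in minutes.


Mean interarrival time = 1/λ = 1/19.47 minute = 0.05136 minute
In minutes: 0.05136 × 1 = 0.05136 min

Final: 0.05136 min


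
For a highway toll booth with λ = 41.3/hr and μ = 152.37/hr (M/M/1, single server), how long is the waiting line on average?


ρ = 41.3/152.37 = 0.2711
Lq = ρ²/(1−ρ) = 0.07347/0.7289 = 0.1008

Final: 0.1008


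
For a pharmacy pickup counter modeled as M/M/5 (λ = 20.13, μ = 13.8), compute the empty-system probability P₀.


a = λ/μ = 20.13/13.8 = 1.4587; ρ = a/c = 0.2917
Σ_{k=0}^{4} a^k/k! (terms k=0..4) = 1.00000 + 1.45870 + 1.06390 + 0.51730 + 0.18865 = 4.22854
Tail: a^5/(5!(1−ρ)) = 6.60425/(120·0.7083) = 0.07770
P₀ = 1/(4.22854 + 0.07770) = 1/4.30624 = 0.232221

Final: 0.232221


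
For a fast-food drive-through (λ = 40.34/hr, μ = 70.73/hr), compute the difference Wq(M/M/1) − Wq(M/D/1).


ρ = 40.34/70.73 = 0.5703
Wq(M/M/1) = ρ/(μ−λ) = 0.5703/30.39 = 0.01877 hr
Wq(M/D/1) = ρ/(2(μ−λ)) = 0.009384 hr
Savings = 0.01877 − 0.009384 = 0.009384 hr

Final: 0.009384 hr


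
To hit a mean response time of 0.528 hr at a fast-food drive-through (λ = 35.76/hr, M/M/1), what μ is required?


W = 1/(μ−λ) ⇒ μ − λ = 1/W = 1/0.528 = 1.8939
μ = λ + 1/W = 35.76 + 1.8939 = 37.6539 per hr

Final: 37.6539 /hr


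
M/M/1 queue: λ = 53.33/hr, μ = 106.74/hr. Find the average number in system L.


ρ = λ/μ = 53.33/106.74 = 0.4996
L = ρ/(1−ρ) = 0.4996/(1 − 0.4996) = 0.4996/0.5004 = 0.9985

Final: 0.9985


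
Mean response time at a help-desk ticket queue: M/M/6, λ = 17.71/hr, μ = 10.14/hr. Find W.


a = 1.7465; ρ = 0.2911; P₀ = 0.174262
Lq = P₀·a^c·ρ/(c!(1−ρ)²) = 0.003979
Wq = Lq/λ = 0.003979/17.71 = 0.0002247 hr
W = Wq + 1/μ = 0.0002247 + 0.09862 = 0.09884 hr

Final: 0.09884 hr


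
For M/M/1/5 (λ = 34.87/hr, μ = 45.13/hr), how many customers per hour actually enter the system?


ρ = 0.7727; P_K = (1−ρ)ρ^5/(1−ρ^6) = 0.079527
λ_eff = λ(1 − P_K) = 34.87·(1 − 0.079527) = 34.87·0.920473 = 32.0969 /hr

Final: 32.0969 /hr


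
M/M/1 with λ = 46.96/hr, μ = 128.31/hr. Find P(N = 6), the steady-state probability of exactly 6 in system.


ρ = 46.96/128.31 = 0.3660
P_n = (1−ρ)·ρ^n = (1 − 0.3660)·0.3660^6 = 0.6340·0.002403 = 0.001524

Final: 0.001524


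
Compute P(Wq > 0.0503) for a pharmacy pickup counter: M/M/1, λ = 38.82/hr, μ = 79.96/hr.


ρ = 38.82/79.96 = 0.4855
P(Wq > t) = ρ·e^{−(μ−λ)t} = 0.4855·e^{−2.0693}
= 0.4855·0.126269 = 0.061303

Final: 0.061303


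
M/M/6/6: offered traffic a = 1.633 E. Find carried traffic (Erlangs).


B(6,1.633) = 0.005153 (Erlang-B)
Carried load = a(1 − B) = 1.633·(1 − 0.005153) = 1.633·0.994847 = 1.6246 E

Final: 1.6246 Erlangs


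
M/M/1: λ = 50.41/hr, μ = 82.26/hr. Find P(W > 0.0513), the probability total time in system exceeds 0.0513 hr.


W ~ Exponential(μ−λ) for M/M/1.
μ − λ = 82.26 − 50.41 = 31.8500
P(W > t) = e^{−(μ−λ)t} = e^{−1.6339} = 0.195166

Final: 0.195166


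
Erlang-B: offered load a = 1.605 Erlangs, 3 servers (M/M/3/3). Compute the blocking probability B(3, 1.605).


B(c,a) = (a^c/c!) / Σ_{k=0}^{c} a^k/k!
a^3/3! = 0.689087
Σ terms (k=0..3): 1.00000 + 1.60500 + 1.28801 + 0.68909 = 4.582099
B = 0.689087/4.582099 = 0.150387

Final: 0.150387


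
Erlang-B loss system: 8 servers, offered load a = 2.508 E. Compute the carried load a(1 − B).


B(8,2.508) = 0.003165 (Erlang-B)
Carried load = a(1 − B) = 2.508·(1 − 0.003165) = 2.508·0.996835 = 2.5001 E

Final: 2.5001 Erlangs


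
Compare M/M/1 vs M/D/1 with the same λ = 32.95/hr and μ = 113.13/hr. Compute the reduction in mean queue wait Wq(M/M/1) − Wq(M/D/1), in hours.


ρ = 32.95/113.13 = 0.2913
Wq(M/M/1) = ρ/(μ−λ) = 0.2913/80.18 = 0.003633 hr
Wq(M/D/1) = ρ/(2(μ−λ)) = 0.001816 hr
Savings = 0.003633 − 0.001816 = 0.001816 hr

Final: 0.001816 hr


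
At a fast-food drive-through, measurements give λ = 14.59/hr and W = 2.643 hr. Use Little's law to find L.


L = λW = 14.59·2.643 = 38.5614

Final: 38.5614


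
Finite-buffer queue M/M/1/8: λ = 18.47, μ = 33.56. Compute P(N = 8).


ρ = λ/μ = 18.47/33.56 = 0.5504
P_K = (1−ρ)ρ^K/(1−ρ^(K+1)) = (0.4496·0.008417)/(1 − 0.004632)
= 0.003785/0.995368 = 0.003802

Final: 0.003802


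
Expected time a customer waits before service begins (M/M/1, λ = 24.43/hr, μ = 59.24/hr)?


ρ = 24.43/59.24 = 0.4124
Wq = ρ/(μ−λ) = 0.4124/(59.24 − 24.43) = 0.4124/34.81 = 0.01185 hr

Final: 0.01185 hr


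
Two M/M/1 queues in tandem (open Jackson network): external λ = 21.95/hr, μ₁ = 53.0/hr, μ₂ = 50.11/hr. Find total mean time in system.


Each node sees arrival rate λ = 21.95/hr (tandem ⇒ throughput preserved).
W₁ = 1/(μ₁−λ) = 1/(53.0−21.95) = 0.03221 hr
W₂ = 1/(μ₂−λ) = 1/(50.11−21.95) = 0.03551 hr
W_total = W₁ + W₂ = 0.03221 + 0.03551 = 0.06772 hr

Final: 0.06772 hr


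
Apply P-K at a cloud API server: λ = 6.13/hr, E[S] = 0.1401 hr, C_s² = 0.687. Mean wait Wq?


ρ = λ·E[S] = 6.13·0.1401 = 0.8588
E[S²] = E[S]²(1+C_s²) = 0.1401²·(1+0.687) = 0.033112
Wq = λ·E[S²]/(2(1−ρ)) = 6.13·0.033112/(2·0.1412) = 0.71883 hr

Final: 0.71883 hr


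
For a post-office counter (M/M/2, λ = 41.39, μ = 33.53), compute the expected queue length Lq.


a = λ/μ = 1.2344; ρ = a/2 = 0.6172
P₀ = 0.236699
Lq = P₀·a^c·ρ / (c!·(1−ρ)²) = 0.236699·1.52379·0.6172/(2·0.14653)
= 0.75962

Final: 0.75962


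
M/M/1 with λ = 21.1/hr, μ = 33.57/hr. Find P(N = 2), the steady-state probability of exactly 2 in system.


ρ = 21.1/33.57 = 0.6285
P_n = (1−ρ)·ρ^n = (1 − 0.6285)·0.6285^2 = 0.3715·0.395059 = 0.146750

Final: 0.146750


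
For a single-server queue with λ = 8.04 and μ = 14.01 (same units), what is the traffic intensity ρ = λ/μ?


ρ = λ/μ = 8.04/14.01 = 0.5739

Final: 0.5739


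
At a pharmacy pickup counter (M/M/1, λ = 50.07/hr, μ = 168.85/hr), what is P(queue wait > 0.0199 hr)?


ρ = 50.07/168.85 = 0.2965
P(Wq > t) = ρ·e^{−(μ−λ)t} = 0.2965·e^{−2.3637}
= 0.2965·0.094069 = 0.027895

Final: 0.027895


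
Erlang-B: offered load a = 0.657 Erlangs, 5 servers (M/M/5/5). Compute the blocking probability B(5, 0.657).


B(c,a) = (a^c/c!) / Σ_{k=0}^{c} a^k/k!
a^5/5! = 0.001020
Σ terms (k=0..5): 1.00000 + 0.65700 + 0.21582 + 0.04727 + 0.007763 + 0.001020 = 1.928874
B = 0.001020/1.928874 = 0.0005289

Final: 0.0005289


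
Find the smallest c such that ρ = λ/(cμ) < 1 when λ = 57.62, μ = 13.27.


Stability requires cμ > λ ⇔ c > λ/μ.
λ/μ = 57.62/13.27 = 4.3421
Minimum integer c = ⌊4.3421⌋ + 1 = 5
Check: 5·13.27 = 66.35 > 57.62, while 4·13.27 = 53.08 ≤ 57.62

Final: 5 servers


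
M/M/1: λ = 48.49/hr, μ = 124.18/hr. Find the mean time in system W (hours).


W = 1/(μ−λ) = 1/(124.18 − 48.49) = 1/75.69 = 0.01321 hr

Final: 0.01321 hr


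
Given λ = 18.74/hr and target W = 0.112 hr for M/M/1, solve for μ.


W = 1/(μ−λ) ⇒ μ − λ = 1/W = 1/0.112 = 8.9286
μ = λ + 1/W = 18.74 + 8.9286 = 27.6686 per hr

Final: 27.6686 /hr


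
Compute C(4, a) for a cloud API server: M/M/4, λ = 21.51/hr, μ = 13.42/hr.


a = λ/μ = 1.6028; ρ = a/4 = 0.4007
P₀ = 0.198707 (from M/M/c formula)
C(c,a) = [a^c/(c!(1−ρ))]·P₀ = [6.60012/(24·0.5993)]·0.198707
= 0.45888·0.198707 = 0.091183

Final: 0.091183


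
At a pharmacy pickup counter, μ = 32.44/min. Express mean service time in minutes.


Mean service time = 1/μ = 1/32.44 minute = 0.03083 minute
In minutes: 0.03083 × 1 = 0.03083 min

Final: 0.03083 min


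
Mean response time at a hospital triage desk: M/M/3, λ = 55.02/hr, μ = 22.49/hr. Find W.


a = 2.4464; ρ = 0.8155; P₀ = 0.050856
Lq = P₀·a^c·ρ/(c!(1−ρ)²) = 2.97217
Wq = Lq/λ = 2.97217/55.02 = 0.05402 hr
W = Wq + 1/μ = 0.05402 + 0.04446 = 0.09848 hr

Final: 0.09848 hr


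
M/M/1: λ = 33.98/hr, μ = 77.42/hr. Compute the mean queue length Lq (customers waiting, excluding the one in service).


ρ = 33.98/77.42 = 0.4389
Lq = ρ²/(1−ρ) = 0.1926/0.5611 = 0.3433

Final: 0.3433


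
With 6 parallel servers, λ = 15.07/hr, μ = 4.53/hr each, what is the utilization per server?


ρ = λ/(cμ) = 15.07/(6·4.53) = 15.07/27.18 = 0.5545

Final: 0.5545


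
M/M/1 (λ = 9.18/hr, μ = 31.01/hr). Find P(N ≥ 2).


ρ = 9.18/31.01 = 0.2960
P(N ≥ n) = ρ^n = 0.2960^2 = 0.087636

Final: 0.087636


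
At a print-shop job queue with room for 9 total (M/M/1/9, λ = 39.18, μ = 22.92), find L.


ρ = 39.18/22.92 = 1.7094
L = ρ[1 − (K+1)ρ^K + Kρ^(K+1)] / [(1−ρ)(1−ρ^(K+1))]
Numerator: 1.7094·(1 − 10·124.637396 + 9·213.058166) = 1148.988604
Denominator: (-0.7094)·(-212.058166) = 150.439170
L = 1148.988604/150.439170 = 7.6376

Final: 7.6376


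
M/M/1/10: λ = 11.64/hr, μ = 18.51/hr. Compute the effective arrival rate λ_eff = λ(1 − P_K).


ρ = 0.6288; P_K = (1−ρ)ρ^10/(1−ρ^11) = 0.003611
λ_eff = λ(1 − P_K) = 11.64·(1 − 0.003611) = 11.64·0.996389 = 11.5980 /hr

Final: 11.5980 /hr


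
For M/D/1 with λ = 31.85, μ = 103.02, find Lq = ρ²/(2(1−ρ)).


ρ = 31.85/103.02 = 0.3092
M/D/1: Lq = ρ²/(2(1−ρ)) = 0.09558/(2·0.6908) = 0.06918

Final: 0.06918


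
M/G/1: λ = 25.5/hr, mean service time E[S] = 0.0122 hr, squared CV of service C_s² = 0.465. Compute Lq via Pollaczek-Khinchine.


ρ = λ·E[S] = 25.5·0.0122 = 0.3111
Lq = ρ²(1+C_s²)/(2(1−ρ)) = 0.09678·(1+0.465)/(2·0.6889)
= 0.09678·1.4650/1.3778 = 0.10291

Final: 0.10291


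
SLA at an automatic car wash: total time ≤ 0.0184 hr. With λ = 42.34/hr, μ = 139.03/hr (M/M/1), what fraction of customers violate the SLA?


W ~ Exponential(μ−λ) for M/M/1.
μ − λ = 139.03 − 42.34 = 96.6900
P(W > t) = e^{−(μ−λ)t} = e^{−1.7791} = 0.168791

Final: 0.168791


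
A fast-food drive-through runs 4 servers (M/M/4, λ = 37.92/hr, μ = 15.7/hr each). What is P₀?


a = λ/μ = 37.92/15.7 = 2.4153; ρ = a/c = 0.6038
Σ_{k=0}^{3} a^k/k! (terms k=0..3) = 1.00000 + 2.41529 + 2.91680 + 2.34831 = 8.68040
Tail: a^4/(4!(1−ρ)) = 34.03100/(24·0.3962) = 3.57909
P₀ = 1/(8.68040 + 3.57909) = 1/12.25949 = 0.081569

Final: 0.081569


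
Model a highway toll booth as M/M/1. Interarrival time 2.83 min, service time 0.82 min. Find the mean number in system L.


λ = 60/2.83 = 21.2014 /hr
μ = 60/0.82 = 73.1707 /hr
ρ = λ/μ = 21.2014/73.1707 = 0.2898
L = ρ/(1−ρ) = 0.2898/0.7102 = 0.4080

Final: 0.4080


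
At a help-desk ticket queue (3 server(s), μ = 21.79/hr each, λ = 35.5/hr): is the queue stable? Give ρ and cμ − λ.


Total capacity cμ = 3·21.79 = 65.37/hr
ρ = λ/(cμ) = 35.5/65.37 = 0.5431
Stable ⇔ ρ < 1: YES
Spare capacity = cμ − λ = 65.37 − 35.5 = 29.87/hr

Final: ρ = 0.5431; stable; margin = 29.87/hr


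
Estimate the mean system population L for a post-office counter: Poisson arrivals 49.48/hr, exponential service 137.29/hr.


ρ = λ/μ = 49.48/137.29 = 0.3604
L = ρ/(1−ρ) = 0.3604/(1 − 0.3604) = 0.3604/0.6396 = 0.5635

Final: 0.5635


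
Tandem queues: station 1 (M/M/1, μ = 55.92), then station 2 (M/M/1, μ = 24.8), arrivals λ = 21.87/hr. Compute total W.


Each node sees arrival rate λ = 21.87/hr (tandem ⇒ throughput preserved).
W₁ = 1/(μ₁−λ) = 1/(55.92−21.87) = 0.02937 hr
W₂ = 1/(μ₂−λ) = 1/(24.8−21.87) = 0.34130 hr
W_total = W₁ + W₂ = 0.02937 + 0.34130 = 0.37067 hr

Final: 0.37067 hr


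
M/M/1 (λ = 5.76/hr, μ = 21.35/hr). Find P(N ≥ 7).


ρ = 5.76/21.35 = 0.2698
P(N ≥ n) = ρ^n = 0.2698^7 = 0.0001040

Final: 0.0001040


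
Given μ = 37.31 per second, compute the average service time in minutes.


Mean service time = 1/μ = 1/37.31 second = 0.02680 second
In minutes: 0.02680 × 0.0166667 = 0.0004467 min

Final: 0.0004467 min


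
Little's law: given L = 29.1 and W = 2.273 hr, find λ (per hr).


λ = L/W = 29.1/2.273 = 12.8025 /hr

Final: 12.8025 /hr


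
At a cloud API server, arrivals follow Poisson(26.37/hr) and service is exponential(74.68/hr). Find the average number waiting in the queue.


ρ = 26.37/74.68 = 0.3531
Lq = ρ²/(1−ρ) = 0.1247/0.6469 = 0.1927

Final: 0.1927


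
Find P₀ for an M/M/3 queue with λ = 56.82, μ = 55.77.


a = λ/μ = 56.82/55.77 = 1.0188; ρ = a/c = 0.3396
Σ_{k=0}^{2} a^k/k! (terms k=0..2) = 1.00000 + 1.01883 + 0.51900 = 2.53783
Tail: a^3/(3!(1−ρ)) = 1.05755/(6·0.6604) = 0.26690
P₀ = 1/(2.53783 + 0.26690) = 1/2.80473 = 0.356540

Final: 0.356540


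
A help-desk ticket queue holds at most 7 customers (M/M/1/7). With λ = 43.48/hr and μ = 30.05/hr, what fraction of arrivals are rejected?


ρ = λ/μ = 43.48/30.05 = 1.4469
P_K = (1−ρ)ρ^K/(1−ρ^(K+1)) = (-0.4469·13.277473)/(1 − 19.211464)
= -5.933992/-18.211464 = 0.325838

Final: 0.325838


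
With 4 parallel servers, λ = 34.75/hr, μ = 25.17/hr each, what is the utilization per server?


ρ = λ/(cμ) = 34.75/(4·25.17) = 34.75/100.68 = 0.3452

Final: 0.3452


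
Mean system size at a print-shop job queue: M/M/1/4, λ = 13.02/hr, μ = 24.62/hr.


ρ = 13.02/24.62 = 0.5288
L = ρ[1 − (K+1)ρ^K + Kρ^(K+1)] / [(1−ρ)(1−ρ^(K+1))]
Numerator: 0.5288·(1 − 5·0.078215 + 4·0.041363) = 0.409520
Denominator: (0.4712)·(0.958637) = 0.451673
L = 0.409520/0.451673 = 0.9067

Final: 0.9067


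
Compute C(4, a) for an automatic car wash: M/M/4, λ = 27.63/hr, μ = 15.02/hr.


a = λ/μ = 1.8395; ρ = a/4 = 0.4599
P₀ = 0.154982 (from M/M/c formula)
C(c,a) = [a^c/(c!(1−ρ))]·P₀ = [11.45101/(24·0.5401)]·0.154982
= 0.88338·0.154982 = 0.136908

Final: 0.136908


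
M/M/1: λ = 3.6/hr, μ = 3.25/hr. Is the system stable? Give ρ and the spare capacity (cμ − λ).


Total capacity cμ = 1·3.25 = 3.25/hr
ρ = λ/(cμ) = 3.6/3.25 = 1.1077
Stable ⇔ ρ < 1: NO
Spare capacity = cμ − λ = 3.25 − 3.6 = -0.35/hr

Final: ρ = 1.1077; unstable; margin = -0.35/hr


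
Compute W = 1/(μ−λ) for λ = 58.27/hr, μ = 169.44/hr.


W = 1/(μ−λ) = 1/(169.44 − 58.27) = 1/111.17 = 0.008995 hr

Final: 0.008995 hr


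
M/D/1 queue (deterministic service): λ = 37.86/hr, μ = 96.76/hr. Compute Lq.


ρ = 37.86/96.76 = 0.3913
M/D/1: Lq = ρ²/(2(1−ρ)) = 0.1531/(2·0.6087) = 0.12575

Final: 0.12575


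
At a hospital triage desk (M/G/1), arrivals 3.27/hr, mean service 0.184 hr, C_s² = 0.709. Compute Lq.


ρ = λ·E[S] = 3.27·0.184 = 0.6017
Lq = ρ²(1+C_s²)/(2(1−ρ)) = 0.3620·(1+0.709)/(2·0.3983)
= 0.3620·1.7090/0.7966 = 0.77662

Final: 0.77662


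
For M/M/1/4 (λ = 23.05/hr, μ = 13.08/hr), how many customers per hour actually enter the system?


ρ = 1.7622; P_K = (1−ρ)ρ^4/(1−ρ^5) = 0.459580
λ_eff = λ(1 − P_K) = 23.05·(1 − 0.459580) = 23.05·0.540420 = 12.4567 /hr

Final: 12.4567 /hr


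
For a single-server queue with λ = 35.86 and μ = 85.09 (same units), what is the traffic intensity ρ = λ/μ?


ρ = λ/μ = 35.86/85.09 = 0.4214

Final: 0.4214


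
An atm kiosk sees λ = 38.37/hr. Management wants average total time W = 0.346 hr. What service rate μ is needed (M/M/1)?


W = 1/(μ−λ) ⇒ μ − λ = 1/W = 1/0.346 = 2.8902
μ = λ + 1/W = 38.37 + 2.8902 = 41.2602 per hr

Final: 41.2602 /hr


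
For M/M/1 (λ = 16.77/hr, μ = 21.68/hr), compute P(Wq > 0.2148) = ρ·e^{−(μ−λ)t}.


ρ = 16.77/21.68 = 0.7735
P(Wq > t) = ρ·e^{−(μ−λ)t} = 0.7735·e^{−1.0547}
= 0.7735·0.348308 = 0.269425

Final: 0.269425


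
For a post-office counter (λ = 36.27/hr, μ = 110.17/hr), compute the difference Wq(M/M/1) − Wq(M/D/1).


ρ = 36.27/110.17 = 0.3292
Wq(M/M/1) = ρ/(μ−λ) = 0.3292/73.90 = 0.004455 hr
Wq(M/D/1) = ρ/(2(μ−λ)) = 0.002227 hr
Savings = 0.004455 − 0.002227 = 0.002227 hr

Final: 0.002227 hr


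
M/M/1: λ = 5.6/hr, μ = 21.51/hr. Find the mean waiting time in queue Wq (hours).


ρ = 5.6/21.51 = 0.2603
Wq = ρ/(μ−λ) = 0.2603/(21.51 − 5.6) = 0.2603/15.91 = 0.01636 hr

Final: 0.01636 hr


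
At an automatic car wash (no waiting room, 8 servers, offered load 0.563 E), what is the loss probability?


B(c,a) = (a^c/c!) / Σ_{k=0}^{c} a^k/k!
a^8/8! = 0.0000002503
Σ terms (k=0..8): 1.00000 + 0.56300 + 0.15848 + 0.02974 + 0.004186 + 0.0004714 + 0.00004423 + 0.000003557 + 0.0000002503 = 1.755932
B = 0.0000002503/1.755932 = 0.0000001426

Final: 0.0000001426


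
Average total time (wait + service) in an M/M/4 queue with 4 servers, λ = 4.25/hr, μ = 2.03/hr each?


a = 2.0936; ρ = 0.5234; P₀ = 0.117728
Lq = P₀·a^c·ρ/(c!(1−ρ)²) = 0.21715
Wq = Lq/λ = 0.21715/4.25 = 0.05109 hr
W = Wq + 1/μ = 0.05109 + 0.49261 = 0.54371 hr

Final: 0.54371 hr


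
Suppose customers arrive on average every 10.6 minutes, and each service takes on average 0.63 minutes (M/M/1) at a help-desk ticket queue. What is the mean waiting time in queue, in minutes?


λ = 60/10.6 = 5.6604 /hr
μ = 60/0.63 = 95.2381 /hr
ρ = λ/μ = 5.6604/95.2381 = 0.05943
Wq = ρ/(μ−λ) = 0.05943/(95.2381−5.6604) = 0.0006635 hr
In minutes: 0.0006635·60 = 0.03981 min

Final: 0.03981 min


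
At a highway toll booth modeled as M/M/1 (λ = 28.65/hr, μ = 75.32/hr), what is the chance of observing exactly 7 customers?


ρ = 28.65/75.32 = 0.3804
P_n = (1−ρ)·ρ^n = (1 − 0.3804)·0.3804^7 = 0.6196·0.001152 = 0.0007139

Final: 0.0007139


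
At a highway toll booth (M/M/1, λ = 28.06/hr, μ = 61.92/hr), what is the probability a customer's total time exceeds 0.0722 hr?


W ~ Exponential(μ−λ) for M/M/1.
μ − λ = 61.92 − 28.06 = 33.8600
P(W > t) = e^{−(μ−λ)t} = e^{−2.4447} = 0.086753

Final: 0.086753


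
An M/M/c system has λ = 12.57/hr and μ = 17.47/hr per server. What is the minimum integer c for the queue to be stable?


Stability requires cμ > λ ⇔ c > λ/μ.
λ/μ = 12.57/17.47 = 0.7195
Minimum integer c = ⌊0.7195⌋ + 1 = 1
Check: 1·17.47 = 17.47 > 12.57, while 0·17.47 = 0.00 ≤ 12.57

Final: 1 servers


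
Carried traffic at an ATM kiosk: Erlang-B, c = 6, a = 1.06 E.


B(6,1.06) = 0.0006827 (Erlang-B)
Carried load = a(1 − B) = 1.06·(1 − 0.0006827) = 1.06·0.999317 = 1.0593 E

Final: 1.0593 Erlangs


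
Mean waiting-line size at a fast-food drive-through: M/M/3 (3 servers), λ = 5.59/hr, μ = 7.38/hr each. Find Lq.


a = λ/μ = 0.7575; ρ = a/3 = 0.2525
P₀ = 0.467025
Lq = P₀·a^c·ρ / (c!·(1−ρ)²) = 0.467025·0.43458·0.2525/(6·0.55878)
= 0.01528

Final: 0.01528


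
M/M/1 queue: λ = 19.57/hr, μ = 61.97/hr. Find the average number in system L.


ρ = λ/μ = 19.57/61.97 = 0.3158
L = ρ/(1−ρ) = 0.3158/(1 − 0.3158) = 0.3158/0.6842 = 0.4616

Final: 0.4616


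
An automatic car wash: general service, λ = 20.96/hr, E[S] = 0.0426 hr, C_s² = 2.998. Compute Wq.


ρ = λ·E[S] = 20.96·0.0426 = 0.8929
E[S²] = E[S]²(1+C_s²) = 0.0426²·(1+2.998) = 0.007255
Wq = λ·E[S²]/(2(1−ρ)) = 20.96·0.007255/(2·0.1071) = 0.70993 hr

Final: 0.70993 hr


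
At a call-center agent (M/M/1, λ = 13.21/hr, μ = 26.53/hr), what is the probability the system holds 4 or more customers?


ρ = 13.21/26.53 = 0.4979
P(N ≥ n) = ρ^n = 0.4979^4 = 0.061470

Final: 0.061470


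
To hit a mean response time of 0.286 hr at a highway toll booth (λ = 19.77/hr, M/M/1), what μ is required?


W = 1/(μ−λ) ⇒ μ − λ = 1/W = 1/0.286 = 3.4965
μ = λ + 1/W = 19.77 + 3.4965 = 23.2665 per hr

Final: 23.2665 /hr


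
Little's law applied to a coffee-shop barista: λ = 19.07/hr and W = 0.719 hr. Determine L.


L = λW = 19.07·0.719 = 13.7113

Final: 13.7113


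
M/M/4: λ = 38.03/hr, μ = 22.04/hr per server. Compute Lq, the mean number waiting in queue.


a = λ/μ = 1.7255; ρ = a/4 = 0.4314
P₀ = 0.174826
Lq = P₀·a^c·ρ / (c!·(1−ρ)²) = 0.174826·8.86460·0.4314/(24·0.32333)
= 0.08615

Final: 0.08615


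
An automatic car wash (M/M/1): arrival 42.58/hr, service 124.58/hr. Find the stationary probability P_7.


ρ = 42.58/124.58 = 0.3418
P_n = (1−ρ)·ρ^n = (1 − 0.3418)·0.3418^7 = 0.6582·0.0005449 = 0.0003586

Final: 0.0003586


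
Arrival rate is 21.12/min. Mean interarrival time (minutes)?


Mean interarrival time = 1/λ = 1/21.12 minute = 0.04735 minute
In minutes: 0.04735 × 1 = 0.04735 min

Final: 0.04735 min


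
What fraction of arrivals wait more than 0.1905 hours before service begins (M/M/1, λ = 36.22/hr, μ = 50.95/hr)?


ρ = 36.22/50.95 = 0.7109
P(Wq > t) = ρ·e^{−(μ−λ)t} = 0.7109·e^{−2.8061}
= 0.7109·0.060442 = 0.042968

Final: 0.042968


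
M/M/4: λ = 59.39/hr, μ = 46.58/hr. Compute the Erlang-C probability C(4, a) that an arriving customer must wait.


a = λ/μ = 1.2750; ρ = a/4 = 0.3188
P₀ = 0.278170 (from M/M/c formula)
C(c,a) = [a^c/(c!(1−ρ))]·P₀ = [2.64275/(24·0.6812)]·0.278170
= 0.16164·0.278170 = 0.044962

Final: 0.044962


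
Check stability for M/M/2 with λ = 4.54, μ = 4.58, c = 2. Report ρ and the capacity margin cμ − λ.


Total capacity cμ = 2·4.58 = 9.16/hr
ρ = λ/(cμ) = 4.54/9.16 = 0.4956
Stable ⇔ ρ < 1: YES
Spare capacity = cμ − λ = 9.16 − 4.54 = 4.62/hr

Final: ρ = 0.4956; stable; margin = 4.62/hr


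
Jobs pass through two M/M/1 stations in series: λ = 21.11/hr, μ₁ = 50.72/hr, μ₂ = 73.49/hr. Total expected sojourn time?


Each node sees arrival rate λ = 21.11/hr (tandem ⇒ throughput preserved).
W₁ = 1/(μ₁−λ) = 1/(50.72−21.11) = 0.03377 hr
W₂ = 1/(μ₂−λ) = 1/(73.49−21.11) = 0.01909 hr
W_total = W₁ + W₂ = 0.03377 + 0.01909 = 0.05286 hr

Final: 0.05286 hr


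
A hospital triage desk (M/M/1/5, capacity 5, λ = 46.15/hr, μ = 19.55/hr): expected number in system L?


ρ = 46.15/19.55 = 2.3606
L = ρ[1 − (K+1)ρ^K + Kρ^(K+1)] / [(1−ρ)(1−ρ^(K+1))]
Numerator: 2.3606·(1 − 6·73.303501 + 5·173.041257) = 1006.530979
Denominator: (-1.3606)·(-172.041257) = 234.081711
L = 1006.530979/234.081711 = 4.2999

Final: 4.2999


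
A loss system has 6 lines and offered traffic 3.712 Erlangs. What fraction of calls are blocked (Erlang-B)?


B(c,a) = (a^c/c!) / Σ_{k=0}^{c} a^k/k!
a^6/6! = 3.633418
Σ terms (k=0..6): 1.00000 + 3.71200 + 6.88947 + 8.52457 + 7.91080 + 5.87298 + 3.63342 = 37.543248
B = 3.633418/37.543248 = 0.096780

Final: 0.096780


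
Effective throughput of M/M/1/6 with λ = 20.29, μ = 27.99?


ρ = 0.7249; P_K = (1−ρ)ρ^6/(1−ρ^7) = 0.044610
λ_eff = λ(1 − P_K) = 20.29·(1 − 0.044610) = 20.29·0.955390 = 19.3849 /hr

Final: 19.3849 /hr


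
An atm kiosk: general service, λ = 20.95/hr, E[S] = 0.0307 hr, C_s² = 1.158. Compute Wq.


ρ = λ·E[S] = 20.95·0.0307 = 0.6432
E[S²] = E[S]²(1+C_s²) = 0.0307²·(1+1.158) = 0.002034
Wq = λ·E[S²]/(2(1−ρ)) = 20.95·0.002034/(2·0.3568) = 0.05971 hr

Final: 0.05971 hr


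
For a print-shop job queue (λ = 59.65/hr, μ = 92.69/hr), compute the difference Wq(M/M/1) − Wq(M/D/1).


ρ = 59.65/92.69 = 0.6435
Wq(M/M/1) = ρ/(μ−λ) = 0.6435/33.04 = 0.01948 hr
Wq(M/D/1) = ρ/(2(μ−λ)) = 0.009739 hr
Savings = 0.01948 − 0.009739 = 0.009739 hr

Final: 0.009739 hr


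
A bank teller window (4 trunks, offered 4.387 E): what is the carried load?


B(4,4.387) = 0.346699 (Erlang-B)
Carried load = a(1 − B) = 4.387·(1 − 0.346699) = 4.387·0.653301 = 2.8660 E

Final: 2.8660 Erlangs


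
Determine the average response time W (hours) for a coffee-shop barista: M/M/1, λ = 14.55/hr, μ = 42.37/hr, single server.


W = 1/(μ−λ) = 1/(42.37 − 14.55) = 1/27.82 = 0.03595 hr

Final: 0.03595 hr


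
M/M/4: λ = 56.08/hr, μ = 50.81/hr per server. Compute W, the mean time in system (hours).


a = 1.1037; ρ = 0.2759; P₀ = 0.330873
Lq = P₀·a^c·ρ/(c!(1−ρ)²) = 0.01077
Wq = Lq/λ = 0.01077/56.08 = 0.0001920 hr
W = Wq + 1/μ = 0.0001920 + 0.01968 = 0.01987 hr

Final: 0.01987 hr


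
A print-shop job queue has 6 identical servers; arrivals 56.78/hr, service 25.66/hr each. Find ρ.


ρ = λ/(cμ) = 56.78/(6·25.66) = 56.78/153.96 = 0.3688

Final: 0.3688


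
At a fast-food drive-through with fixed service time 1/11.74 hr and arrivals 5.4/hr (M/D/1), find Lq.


ρ = 5.4/11.74 = 0.4600
M/D/1: Lq = ρ²/(2(1−ρ)) = 0.2116/(2·0.5400) = 0.19588

Final: 0.19588


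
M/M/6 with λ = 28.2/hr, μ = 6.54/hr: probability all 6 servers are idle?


a = λ/μ = 28.2/6.54 = 4.3119; ρ = a/c = 0.7187
Σ_{k=0}^{5} a^k/k! (terms k=0..5) = 1.00000 + 4.31193 + 9.29636 + 13.36173 + 14.40370 + 12.42154 = 54.79526
Tail: a^6/(6!(1−ρ)) = 6427.29391/(720·0.2813) = 31.72894
P₀ = 1/(54.79526 + 31.72894) = 1/86.52421 = 0.011557

Final: 0.011557


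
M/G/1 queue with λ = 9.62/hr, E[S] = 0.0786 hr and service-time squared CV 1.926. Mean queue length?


ρ = λ·E[S] = 9.62·0.0786 = 0.7561
Lq = ρ²(1+C_s²)/(2(1−ρ)) = 0.5717·(1+1.926)/(2·0.2439)
= 0.5717·2.9260/0.4877 = 3.42993

Final: 3.42993


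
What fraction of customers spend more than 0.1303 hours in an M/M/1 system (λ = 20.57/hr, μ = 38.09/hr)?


W ~ Exponential(μ−λ) for M/M/1.
μ − λ = 38.09 − 20.57 = 17.5200
P(W > t) = e^{−(μ−λ)t} = e^{−2.2829} = 0.101992

Final: 0.101992


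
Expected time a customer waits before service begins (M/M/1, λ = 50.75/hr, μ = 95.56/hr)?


ρ = 50.75/95.56 = 0.5311
Wq = ρ/(μ−λ) = 0.5311/(95.56 − 50.75) = 0.5311/44.81 = 0.01185 hr

Final: 0.01185 hr


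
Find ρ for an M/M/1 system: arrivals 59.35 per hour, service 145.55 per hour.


ρ = λ/μ = 59.35/145.55 = 0.4078

Final: 0.4078


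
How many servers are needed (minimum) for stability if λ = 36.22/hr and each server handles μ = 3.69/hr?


Stability requires cμ > λ ⇔ c > λ/μ.
λ/μ = 36.22/3.69 = 9.8157
Minimum integer c = ⌊9.8157⌋ + 1 = 10
Check: 10·3.69 = 36.90 > 36.22, while 9·3.69 = 33.21 ≤ 36.22

Final: 10 servers


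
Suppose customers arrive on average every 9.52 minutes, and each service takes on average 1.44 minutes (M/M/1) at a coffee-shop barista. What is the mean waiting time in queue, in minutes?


λ = 60/9.52 = 6.3025 /hr
μ = 60/1.44 = 41.6667 /hr
ρ = λ/μ = 6.3025/41.6667 = 0.1513
Wq = ρ/(μ−λ) = 0.1513/(41.6667−6.3025) = 0.004277 hr
In minutes: 0.004277·60 = 0.2566 min

Final: 0.2566 min


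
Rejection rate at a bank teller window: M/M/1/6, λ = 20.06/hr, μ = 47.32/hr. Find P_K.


ρ = λ/μ = 20.06/47.32 = 0.4239
P_K = (1−ρ)ρ^K/(1−ρ^(K+1)) = (0.5761·0.005804)/(1 − 0.002460)
= 0.003343/0.997540 = 0.003352

Final: 0.003352


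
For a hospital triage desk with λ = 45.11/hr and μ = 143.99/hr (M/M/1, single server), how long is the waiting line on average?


ρ = 45.11/143.99 = 0.3133
Lq = ρ²/(1−ρ) = 0.09815/0.6867 = 0.1429

Final: 0.1429


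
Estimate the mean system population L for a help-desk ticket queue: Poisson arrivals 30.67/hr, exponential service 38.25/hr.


ρ = λ/μ = 30.67/38.25 = 0.8018
L = ρ/(1−ρ) = 0.8018/(1 − 0.8018) = 0.8018/0.1982 = 4.0462

Final: 4.0462


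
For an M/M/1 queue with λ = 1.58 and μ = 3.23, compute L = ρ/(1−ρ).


ρ = λ/μ = 1.58/3.23 = 0.4892
L = ρ/(1−ρ) = 0.4892/(1 − 0.4892) = 0.4892/0.5108 = 0.9576

Final: 0.9576


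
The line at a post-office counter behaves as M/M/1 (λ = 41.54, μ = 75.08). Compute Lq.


ρ = 41.54/75.08 = 0.5533
Lq = ρ²/(1−ρ) = 0.3061/0.4467 = 0.6852

Final: 0.6852


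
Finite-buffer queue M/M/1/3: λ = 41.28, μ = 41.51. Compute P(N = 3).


ρ = λ/μ = 41.28/41.51 = 0.9945
P_K = (1−ρ)ρ^K/(1−ρ^(K+1)) = (0.005541·0.983469)/(1 − 0.978020)
= 0.005449/0.021980 = 0.247920

Final: 0.247920


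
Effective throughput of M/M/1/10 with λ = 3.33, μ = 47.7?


ρ = 0.06981; P_K = (1−ρ)ρ^10/(1−ρ^11) = 2.558e-12
λ_eff = λ(1 − P_K) = 3.33·(1 − 2.558e-12) = 3.33·1.000000 = 3.3300 /hr

Final: 3.3300 /hr
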